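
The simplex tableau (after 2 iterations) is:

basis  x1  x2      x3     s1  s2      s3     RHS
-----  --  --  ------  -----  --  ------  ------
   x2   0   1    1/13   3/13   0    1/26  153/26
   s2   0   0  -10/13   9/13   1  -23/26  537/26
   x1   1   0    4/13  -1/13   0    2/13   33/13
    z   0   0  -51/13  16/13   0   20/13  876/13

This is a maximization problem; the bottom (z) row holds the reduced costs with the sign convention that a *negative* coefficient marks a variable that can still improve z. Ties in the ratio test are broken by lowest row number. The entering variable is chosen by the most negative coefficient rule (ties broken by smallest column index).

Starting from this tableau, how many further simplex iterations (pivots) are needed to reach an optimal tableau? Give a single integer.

1

pivot: x3 in, x1 out → z = 399/4
No improving column remains; optimal.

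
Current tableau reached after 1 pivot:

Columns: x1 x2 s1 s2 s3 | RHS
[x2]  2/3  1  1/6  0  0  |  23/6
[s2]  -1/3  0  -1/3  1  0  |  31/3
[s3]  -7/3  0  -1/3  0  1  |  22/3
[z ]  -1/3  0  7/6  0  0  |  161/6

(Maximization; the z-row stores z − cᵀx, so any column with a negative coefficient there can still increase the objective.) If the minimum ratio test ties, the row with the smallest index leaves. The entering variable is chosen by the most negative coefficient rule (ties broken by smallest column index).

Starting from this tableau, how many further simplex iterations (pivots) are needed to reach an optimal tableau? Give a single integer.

pivot: x1 in, x2 out → z = 115/4
No improving column remains; optimal.

1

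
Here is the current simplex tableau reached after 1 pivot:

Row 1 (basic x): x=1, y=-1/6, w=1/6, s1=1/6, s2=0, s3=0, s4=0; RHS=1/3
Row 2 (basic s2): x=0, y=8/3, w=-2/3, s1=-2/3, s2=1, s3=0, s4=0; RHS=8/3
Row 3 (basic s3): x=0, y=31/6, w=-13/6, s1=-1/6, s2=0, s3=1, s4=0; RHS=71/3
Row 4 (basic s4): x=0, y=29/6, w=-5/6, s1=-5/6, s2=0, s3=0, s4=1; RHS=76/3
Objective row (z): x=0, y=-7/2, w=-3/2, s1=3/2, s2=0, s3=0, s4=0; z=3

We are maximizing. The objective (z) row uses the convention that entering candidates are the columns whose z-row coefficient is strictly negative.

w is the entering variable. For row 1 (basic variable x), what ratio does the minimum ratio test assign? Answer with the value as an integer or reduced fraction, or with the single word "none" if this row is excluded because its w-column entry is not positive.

Ratio = RHS / (w entry) = (1/3) / (1/6) = 2.

2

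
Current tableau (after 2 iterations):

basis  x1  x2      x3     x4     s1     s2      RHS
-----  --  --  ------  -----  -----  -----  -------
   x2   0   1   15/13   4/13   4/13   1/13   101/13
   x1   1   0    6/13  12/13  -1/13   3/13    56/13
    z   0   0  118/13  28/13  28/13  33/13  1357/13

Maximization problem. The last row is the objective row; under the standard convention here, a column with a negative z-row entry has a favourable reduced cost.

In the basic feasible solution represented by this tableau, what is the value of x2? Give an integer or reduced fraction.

x2 is basic (row 1); its value is the RHS of that row: 101/13.

101/13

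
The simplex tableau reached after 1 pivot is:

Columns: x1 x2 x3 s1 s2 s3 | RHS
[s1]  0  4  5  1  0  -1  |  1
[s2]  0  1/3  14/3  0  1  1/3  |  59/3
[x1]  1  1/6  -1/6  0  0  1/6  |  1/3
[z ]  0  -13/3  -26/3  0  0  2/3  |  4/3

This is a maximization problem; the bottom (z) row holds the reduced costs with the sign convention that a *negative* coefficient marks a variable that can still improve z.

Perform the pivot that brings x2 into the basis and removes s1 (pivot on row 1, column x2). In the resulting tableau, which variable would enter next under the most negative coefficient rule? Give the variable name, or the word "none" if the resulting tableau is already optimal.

Pivot element 4. New z-row = old z-row − (-13/3)·(row 1/4).
Updated z-row coefficients: x1: 0, x2: 0, x3: -13/4, s1: 13/12, s2: 0, s3: -5/12.
The most negative is -13/4 in column x3, so x3 would enter next.

x3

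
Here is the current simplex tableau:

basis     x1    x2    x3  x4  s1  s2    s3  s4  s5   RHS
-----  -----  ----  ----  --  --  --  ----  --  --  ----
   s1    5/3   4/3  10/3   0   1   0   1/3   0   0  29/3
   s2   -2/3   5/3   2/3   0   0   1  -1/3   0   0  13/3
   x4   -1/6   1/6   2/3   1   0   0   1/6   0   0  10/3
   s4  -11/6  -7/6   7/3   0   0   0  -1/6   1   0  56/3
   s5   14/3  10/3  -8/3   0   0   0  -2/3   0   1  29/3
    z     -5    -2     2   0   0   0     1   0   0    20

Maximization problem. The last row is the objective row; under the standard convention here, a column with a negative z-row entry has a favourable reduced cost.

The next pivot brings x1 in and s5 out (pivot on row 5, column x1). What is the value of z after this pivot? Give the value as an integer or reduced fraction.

425/14

Minimum ratio for x1: (29/3)/(14/3) = 29/14.
z changes by −(z-row coeff of x1)·ratio = −(-5)·(29/14) = 145/14.
New z = 20 + (145/14) = 425/14.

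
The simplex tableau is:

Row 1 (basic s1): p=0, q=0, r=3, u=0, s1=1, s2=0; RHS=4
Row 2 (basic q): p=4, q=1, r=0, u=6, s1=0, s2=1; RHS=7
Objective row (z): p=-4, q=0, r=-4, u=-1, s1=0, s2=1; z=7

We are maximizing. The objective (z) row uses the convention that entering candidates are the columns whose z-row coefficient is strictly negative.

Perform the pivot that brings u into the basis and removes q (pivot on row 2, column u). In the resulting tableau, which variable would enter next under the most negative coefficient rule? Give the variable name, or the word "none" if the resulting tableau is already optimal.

r

Pivot element 6. New z-row = old z-row − (-1)·(row 2/6).
Updated z-row coefficients: p: -10/3, q: 1/6, r: -4, u: 0, s1: 0, s2: 7/6.
The most negative is -4 in column r, so r would enter next.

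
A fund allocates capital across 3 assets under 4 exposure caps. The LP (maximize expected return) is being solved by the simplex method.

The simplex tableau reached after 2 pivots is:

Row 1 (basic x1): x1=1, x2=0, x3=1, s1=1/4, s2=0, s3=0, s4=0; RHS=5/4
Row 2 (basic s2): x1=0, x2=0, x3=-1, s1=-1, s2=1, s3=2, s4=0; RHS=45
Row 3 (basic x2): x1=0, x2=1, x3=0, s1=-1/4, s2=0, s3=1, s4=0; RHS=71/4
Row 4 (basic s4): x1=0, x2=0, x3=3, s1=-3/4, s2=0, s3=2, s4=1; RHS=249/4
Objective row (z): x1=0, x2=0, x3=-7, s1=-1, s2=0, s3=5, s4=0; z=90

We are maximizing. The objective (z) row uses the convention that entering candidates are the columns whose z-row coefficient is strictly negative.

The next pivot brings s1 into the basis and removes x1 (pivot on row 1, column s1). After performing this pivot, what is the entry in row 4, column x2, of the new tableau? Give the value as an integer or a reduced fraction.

0

Pivot element is row 1, column s1: 1/4.
Normalize row 1: new (row 1, x2) = 0/(1/4) = 0.
row 4 ← row 4 − (-3/4)·(new row 1): 0 − (-3/4)·0 = 0.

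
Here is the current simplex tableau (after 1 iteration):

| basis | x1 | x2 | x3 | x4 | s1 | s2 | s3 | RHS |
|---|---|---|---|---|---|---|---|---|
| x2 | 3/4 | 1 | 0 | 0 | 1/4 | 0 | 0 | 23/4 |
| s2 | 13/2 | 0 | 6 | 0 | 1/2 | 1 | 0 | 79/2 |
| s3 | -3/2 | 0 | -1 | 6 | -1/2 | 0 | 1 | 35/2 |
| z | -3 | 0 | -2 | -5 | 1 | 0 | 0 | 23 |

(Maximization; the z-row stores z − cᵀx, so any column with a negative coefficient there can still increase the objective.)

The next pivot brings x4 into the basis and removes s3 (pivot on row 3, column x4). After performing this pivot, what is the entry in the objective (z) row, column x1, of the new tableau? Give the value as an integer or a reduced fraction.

Pivot element is row 3, column x4: 6.
Normalize row 3: new (row 3, x1) = (-3/2)/6 = -1/4.
z-row ← z-row − (-5)·(new row 3): -3 − (-5)·(-1/4) = -17/4.

-17/4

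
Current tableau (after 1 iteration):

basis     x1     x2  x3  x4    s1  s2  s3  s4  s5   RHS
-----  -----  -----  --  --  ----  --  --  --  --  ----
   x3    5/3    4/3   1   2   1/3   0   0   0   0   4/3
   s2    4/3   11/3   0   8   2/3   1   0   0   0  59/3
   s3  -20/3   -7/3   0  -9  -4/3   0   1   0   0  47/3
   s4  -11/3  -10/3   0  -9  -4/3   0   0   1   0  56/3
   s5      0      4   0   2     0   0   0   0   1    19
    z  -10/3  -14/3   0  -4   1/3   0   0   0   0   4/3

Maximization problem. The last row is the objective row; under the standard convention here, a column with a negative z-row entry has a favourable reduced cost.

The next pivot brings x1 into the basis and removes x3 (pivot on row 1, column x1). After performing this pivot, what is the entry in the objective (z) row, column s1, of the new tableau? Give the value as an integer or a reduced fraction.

Pivot element is row 1, column x1: 5/3.
Normalize row 1: new (row 1, s1) = (1/3)/(5/3) = 1/5.
z-row ← z-row − (-10/3)·(new row 1): 1/3 − (-10/3)·(1/5) = 1.

1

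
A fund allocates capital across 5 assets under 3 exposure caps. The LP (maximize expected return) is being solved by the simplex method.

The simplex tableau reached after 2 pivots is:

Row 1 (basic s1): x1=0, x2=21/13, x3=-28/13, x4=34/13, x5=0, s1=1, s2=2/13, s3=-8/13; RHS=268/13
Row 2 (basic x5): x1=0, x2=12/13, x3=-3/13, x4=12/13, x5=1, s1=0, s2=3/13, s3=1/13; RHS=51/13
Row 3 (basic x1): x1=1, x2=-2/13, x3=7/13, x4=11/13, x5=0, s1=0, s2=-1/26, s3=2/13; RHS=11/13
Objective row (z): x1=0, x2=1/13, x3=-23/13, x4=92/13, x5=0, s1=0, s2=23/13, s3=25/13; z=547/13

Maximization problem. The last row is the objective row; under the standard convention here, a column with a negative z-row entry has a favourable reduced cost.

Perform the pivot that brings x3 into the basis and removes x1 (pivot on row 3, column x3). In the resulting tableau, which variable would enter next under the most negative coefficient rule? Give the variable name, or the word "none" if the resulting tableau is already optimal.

x2

Pivot element 7/13. New z-row = old z-row − (-23/13)·(row 3/(7/13)).
Updated z-row coefficients: x1: 23/7, x2: -3/7, x3: 0, x4: 69/7, x5: 0, s1: 0, s2: 23/14, s3: 17/7.
The most negative is -3/7 in column x2, so x2 would enter next.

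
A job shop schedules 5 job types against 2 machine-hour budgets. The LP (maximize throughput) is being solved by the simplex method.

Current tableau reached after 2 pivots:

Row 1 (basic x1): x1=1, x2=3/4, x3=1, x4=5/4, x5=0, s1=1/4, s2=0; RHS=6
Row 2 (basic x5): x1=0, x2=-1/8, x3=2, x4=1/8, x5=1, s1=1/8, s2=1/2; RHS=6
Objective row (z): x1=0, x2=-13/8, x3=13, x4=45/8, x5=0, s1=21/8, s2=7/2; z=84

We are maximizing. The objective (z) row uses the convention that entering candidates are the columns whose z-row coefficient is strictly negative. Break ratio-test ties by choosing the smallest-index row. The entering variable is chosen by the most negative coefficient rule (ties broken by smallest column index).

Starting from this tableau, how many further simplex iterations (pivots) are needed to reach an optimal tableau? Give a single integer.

pivot: x2 in, x1 out → z = 97
No improving column remains; optimal.

1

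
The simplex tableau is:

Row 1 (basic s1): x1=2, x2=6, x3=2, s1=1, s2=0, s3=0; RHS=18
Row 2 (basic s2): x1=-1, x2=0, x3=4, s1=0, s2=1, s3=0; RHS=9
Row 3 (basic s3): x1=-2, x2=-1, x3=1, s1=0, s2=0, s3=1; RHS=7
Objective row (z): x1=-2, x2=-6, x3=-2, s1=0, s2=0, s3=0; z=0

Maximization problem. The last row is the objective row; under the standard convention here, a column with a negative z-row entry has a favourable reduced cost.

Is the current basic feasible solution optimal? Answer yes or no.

no

Column x1 has objective-row coefficient -2, which is negative; an improving pivot exists, so not yet optimal.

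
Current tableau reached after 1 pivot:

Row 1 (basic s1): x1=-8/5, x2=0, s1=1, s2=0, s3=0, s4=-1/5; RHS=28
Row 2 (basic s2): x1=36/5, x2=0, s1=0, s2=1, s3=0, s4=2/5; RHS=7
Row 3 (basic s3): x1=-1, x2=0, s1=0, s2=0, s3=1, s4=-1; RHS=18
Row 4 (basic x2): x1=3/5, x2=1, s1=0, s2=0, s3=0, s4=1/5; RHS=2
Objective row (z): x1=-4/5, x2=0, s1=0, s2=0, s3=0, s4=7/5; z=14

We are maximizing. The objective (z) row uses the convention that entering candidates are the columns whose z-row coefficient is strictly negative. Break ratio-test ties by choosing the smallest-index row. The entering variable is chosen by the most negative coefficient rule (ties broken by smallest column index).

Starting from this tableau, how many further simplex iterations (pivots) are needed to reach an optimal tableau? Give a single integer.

1

pivot: x1 in, s2 out → z = 133/9
No improving column remains; optimal.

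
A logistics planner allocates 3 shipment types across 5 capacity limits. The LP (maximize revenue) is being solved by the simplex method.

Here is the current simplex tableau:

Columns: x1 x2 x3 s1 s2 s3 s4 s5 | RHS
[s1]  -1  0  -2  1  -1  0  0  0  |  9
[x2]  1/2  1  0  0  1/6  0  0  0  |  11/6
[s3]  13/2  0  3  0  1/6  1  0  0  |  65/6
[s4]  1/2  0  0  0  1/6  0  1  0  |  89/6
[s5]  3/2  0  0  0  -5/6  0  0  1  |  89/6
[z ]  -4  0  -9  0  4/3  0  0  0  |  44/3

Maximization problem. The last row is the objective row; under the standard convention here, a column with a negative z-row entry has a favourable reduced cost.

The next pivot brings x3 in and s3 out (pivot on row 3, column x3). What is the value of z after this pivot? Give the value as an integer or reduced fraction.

Minimum ratio for x3: (65/6)/3 = 65/18.
z changes by −(z-row coeff of x3)·ratio = −(-9)·(65/18) = 65/2.
New z = 44/3 + (65/2) = 283/6.

283/6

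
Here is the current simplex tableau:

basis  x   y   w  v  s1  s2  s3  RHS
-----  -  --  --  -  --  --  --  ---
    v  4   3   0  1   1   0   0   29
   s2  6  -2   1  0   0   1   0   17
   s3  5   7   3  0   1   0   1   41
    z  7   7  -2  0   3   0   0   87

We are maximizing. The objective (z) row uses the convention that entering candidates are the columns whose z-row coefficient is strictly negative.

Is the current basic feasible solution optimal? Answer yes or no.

Column w has objective-row coefficient -2, which is negative; an improving pivot exists, so not yet optimal.

no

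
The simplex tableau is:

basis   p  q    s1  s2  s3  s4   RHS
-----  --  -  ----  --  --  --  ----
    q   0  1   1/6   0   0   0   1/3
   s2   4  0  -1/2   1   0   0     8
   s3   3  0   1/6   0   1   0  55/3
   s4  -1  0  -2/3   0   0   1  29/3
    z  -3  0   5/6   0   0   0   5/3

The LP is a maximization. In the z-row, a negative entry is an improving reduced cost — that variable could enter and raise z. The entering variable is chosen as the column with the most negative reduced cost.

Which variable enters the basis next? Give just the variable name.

p

Objective-row coefficients: p: -3, q: 0, s1: 5/6, s2: 0, s3: 0, s4: 0.
The most negative is -3 in column p, so p enters.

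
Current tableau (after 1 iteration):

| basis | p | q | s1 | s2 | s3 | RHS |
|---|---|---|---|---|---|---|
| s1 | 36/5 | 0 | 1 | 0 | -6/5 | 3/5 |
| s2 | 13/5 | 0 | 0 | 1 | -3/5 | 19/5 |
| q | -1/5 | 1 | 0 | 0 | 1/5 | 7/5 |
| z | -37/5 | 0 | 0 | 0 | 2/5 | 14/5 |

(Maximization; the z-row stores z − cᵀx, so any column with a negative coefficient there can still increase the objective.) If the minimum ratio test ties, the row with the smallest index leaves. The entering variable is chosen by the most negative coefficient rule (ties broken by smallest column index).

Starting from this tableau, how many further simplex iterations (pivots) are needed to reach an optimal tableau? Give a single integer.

2

pivot: p in, s1 out → z = 41/12
pivot: s3 in, q out → z = 21/2
No improving column remains; optimal.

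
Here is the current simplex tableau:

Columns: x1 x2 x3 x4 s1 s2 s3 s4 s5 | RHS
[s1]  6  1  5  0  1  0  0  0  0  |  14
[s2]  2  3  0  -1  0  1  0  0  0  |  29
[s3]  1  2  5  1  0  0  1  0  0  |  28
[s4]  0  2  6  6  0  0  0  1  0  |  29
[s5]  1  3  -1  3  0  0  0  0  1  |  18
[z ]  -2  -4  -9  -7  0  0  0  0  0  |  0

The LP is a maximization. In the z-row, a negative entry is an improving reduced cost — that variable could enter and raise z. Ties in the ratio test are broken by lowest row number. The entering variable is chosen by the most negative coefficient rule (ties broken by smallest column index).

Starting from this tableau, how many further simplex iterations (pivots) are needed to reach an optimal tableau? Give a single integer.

pivot: x3 in, s1 out → z = 126/5
pivot: x4 in, s4 out → z = 1183/30
pivot: x2 in, s5 out → z = 553/12
No improving column remains; optimal.

3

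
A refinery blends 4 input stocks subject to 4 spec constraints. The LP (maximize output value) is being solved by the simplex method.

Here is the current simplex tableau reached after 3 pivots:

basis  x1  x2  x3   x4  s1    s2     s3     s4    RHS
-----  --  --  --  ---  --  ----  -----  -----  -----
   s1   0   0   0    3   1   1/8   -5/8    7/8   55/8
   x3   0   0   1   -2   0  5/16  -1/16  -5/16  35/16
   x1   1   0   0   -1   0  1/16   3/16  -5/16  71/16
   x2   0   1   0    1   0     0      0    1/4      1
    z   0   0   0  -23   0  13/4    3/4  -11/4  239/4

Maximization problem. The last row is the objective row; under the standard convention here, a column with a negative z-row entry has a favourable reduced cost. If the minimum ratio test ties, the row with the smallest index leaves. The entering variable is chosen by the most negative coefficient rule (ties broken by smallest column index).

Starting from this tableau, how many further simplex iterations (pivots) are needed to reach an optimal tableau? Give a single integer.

pivot: x4 in, x2 out → z = 331/4
No improving column remains; optimal.

1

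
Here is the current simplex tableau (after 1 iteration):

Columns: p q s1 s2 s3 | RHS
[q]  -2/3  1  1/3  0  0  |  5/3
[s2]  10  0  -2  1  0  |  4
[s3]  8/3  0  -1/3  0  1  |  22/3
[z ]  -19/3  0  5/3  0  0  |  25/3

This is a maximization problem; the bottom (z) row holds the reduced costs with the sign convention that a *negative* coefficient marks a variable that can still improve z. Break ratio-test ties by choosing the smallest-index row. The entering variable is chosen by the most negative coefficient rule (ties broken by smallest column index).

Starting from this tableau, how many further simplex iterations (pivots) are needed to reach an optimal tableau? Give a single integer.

1

pivot: p in, s2 out → z = 163/15
No improving column remains; optimal.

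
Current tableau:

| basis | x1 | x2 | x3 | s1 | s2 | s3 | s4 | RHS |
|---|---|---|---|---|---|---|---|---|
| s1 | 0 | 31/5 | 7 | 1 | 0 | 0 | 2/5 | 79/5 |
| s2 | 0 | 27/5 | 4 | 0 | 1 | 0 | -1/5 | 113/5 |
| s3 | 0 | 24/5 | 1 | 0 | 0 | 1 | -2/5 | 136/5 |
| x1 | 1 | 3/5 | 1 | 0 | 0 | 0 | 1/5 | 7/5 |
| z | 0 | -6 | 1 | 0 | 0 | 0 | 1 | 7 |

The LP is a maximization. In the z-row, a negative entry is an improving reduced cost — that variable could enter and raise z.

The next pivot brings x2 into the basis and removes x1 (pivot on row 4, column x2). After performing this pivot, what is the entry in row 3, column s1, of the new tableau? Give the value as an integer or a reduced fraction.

0

Pivot element is row 4, column x2: 3/5.
Normalize row 4: new (row 4, s1) = 0/(3/5) = 0.
row 3 ← row 3 − (24/5)·(new row 4): 0 − (24/5)·0 = 0.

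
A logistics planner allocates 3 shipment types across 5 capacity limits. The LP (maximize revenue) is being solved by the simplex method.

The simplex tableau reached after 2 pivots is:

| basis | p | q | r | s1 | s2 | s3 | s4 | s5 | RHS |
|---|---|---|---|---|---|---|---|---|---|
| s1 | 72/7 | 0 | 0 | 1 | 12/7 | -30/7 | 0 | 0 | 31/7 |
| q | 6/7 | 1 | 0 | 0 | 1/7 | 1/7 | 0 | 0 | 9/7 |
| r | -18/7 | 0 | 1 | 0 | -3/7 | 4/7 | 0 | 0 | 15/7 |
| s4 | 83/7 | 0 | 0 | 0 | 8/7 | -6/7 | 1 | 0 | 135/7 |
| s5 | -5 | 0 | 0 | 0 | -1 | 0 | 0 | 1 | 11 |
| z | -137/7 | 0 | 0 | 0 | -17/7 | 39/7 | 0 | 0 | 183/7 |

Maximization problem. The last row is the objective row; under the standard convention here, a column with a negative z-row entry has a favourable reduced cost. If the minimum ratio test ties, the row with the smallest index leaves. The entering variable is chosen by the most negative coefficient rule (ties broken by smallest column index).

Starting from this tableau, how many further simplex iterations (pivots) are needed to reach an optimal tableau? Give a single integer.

2

pivot: p in, s1 out → z = 2489/72
pivot: s3 in, q out → z = 1415/36
No improving column remains; optimal.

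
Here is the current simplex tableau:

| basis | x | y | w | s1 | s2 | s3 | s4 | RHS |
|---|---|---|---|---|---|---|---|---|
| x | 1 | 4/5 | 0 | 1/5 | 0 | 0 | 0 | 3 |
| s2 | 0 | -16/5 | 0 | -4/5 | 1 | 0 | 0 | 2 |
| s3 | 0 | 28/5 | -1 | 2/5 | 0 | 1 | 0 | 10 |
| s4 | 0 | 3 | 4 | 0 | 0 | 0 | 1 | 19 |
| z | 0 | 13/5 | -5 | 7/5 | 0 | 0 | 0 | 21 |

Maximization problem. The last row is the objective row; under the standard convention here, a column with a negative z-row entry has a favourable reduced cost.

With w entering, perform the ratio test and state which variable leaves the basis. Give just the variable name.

Ratios: row 1 (x): entry 0 ≤ 0, skip; row 2 (s2): entry 0 ≤ 0, skip; row 3 (s3): entry -1 ≤ 0, skip; row 4 (s4): 19/4 = 19/4.
Minimum ratio 19/4 is in the s4 row, so s4 leaves.

s4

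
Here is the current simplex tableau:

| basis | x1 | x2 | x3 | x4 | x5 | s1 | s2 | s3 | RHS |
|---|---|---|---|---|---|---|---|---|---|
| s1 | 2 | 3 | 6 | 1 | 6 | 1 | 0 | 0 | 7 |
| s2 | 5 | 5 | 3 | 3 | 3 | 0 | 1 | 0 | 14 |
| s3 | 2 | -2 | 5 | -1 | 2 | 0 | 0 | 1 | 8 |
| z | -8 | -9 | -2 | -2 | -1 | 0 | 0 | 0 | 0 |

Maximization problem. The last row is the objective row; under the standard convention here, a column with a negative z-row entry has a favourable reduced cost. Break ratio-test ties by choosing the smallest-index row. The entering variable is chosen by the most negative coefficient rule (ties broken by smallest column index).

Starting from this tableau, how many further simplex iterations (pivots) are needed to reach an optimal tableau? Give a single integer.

pivot: x2 in, s1 out → z = 21
pivot: x1 in, s2 out → z = 119/5
No improving column remains; optimal.

2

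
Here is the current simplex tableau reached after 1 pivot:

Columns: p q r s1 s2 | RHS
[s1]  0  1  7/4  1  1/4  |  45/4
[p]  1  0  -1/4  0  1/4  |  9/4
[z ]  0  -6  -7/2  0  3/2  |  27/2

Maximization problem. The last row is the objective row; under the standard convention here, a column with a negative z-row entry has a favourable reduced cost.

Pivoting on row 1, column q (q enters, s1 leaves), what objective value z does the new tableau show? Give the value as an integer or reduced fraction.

Minimum ratio for q: (45/4)/1 = 45/4.
z changes by −(z-row coeff of q)·ratio = −(-6)·(45/4) = 135/2.
New z = 27/2 + (135/2) = 81.

81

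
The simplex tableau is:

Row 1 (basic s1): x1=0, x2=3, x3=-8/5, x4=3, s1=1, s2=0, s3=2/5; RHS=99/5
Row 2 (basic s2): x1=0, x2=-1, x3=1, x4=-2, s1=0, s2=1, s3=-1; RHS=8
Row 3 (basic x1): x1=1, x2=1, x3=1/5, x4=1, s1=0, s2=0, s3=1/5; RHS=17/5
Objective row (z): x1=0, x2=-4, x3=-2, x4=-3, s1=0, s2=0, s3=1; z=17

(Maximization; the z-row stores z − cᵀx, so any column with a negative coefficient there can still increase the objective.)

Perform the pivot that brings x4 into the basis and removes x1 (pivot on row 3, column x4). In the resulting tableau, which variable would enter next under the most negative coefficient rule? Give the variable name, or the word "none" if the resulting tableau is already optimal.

Pivot element 1. New z-row = old z-row − (-3)·(row 3/1).
Updated z-row coefficients: x1: 3, x2: -1, x3: -7/5, x4: 0, s1: 0, s2: 0, s3: 8/5.
The most negative is -7/5 in column x3, so x3 would enter next.

x3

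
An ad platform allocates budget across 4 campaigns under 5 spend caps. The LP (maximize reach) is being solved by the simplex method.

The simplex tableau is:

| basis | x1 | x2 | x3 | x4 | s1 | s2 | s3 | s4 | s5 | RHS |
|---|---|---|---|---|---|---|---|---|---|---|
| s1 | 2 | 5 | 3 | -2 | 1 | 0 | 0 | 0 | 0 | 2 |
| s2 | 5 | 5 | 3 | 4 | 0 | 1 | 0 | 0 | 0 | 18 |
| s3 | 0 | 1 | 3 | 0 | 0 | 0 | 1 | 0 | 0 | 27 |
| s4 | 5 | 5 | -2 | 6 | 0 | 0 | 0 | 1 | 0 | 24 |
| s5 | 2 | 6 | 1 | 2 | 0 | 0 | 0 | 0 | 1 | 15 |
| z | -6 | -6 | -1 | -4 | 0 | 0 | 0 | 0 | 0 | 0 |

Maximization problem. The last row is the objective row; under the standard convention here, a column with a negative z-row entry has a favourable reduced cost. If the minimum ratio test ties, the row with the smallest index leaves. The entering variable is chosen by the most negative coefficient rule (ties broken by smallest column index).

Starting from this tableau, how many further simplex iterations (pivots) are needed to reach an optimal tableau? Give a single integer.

pivot: x1 in, s1 out → z = 6
pivot: x4 in, s2 out → z = 184/9
No improving column remains; optimal.

2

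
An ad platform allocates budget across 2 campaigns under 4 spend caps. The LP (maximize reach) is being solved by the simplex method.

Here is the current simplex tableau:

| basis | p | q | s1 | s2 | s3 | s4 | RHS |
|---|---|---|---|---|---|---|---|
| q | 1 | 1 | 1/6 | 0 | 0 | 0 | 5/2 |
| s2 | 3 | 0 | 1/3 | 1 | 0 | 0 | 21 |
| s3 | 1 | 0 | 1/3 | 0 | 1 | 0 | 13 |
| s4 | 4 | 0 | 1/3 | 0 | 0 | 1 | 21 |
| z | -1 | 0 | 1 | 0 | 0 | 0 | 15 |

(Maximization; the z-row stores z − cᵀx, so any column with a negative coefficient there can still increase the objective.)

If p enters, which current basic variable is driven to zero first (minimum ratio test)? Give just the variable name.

q

Ratios: row 1 (q): (5/2)/1 = 5/2; row 2 (s2): 21/3 = 7; row 3 (s3): 13/1 = 13; row 4 (s4): 21/4 = 21/4.
Minimum ratio 5/2 is in the q row, so q leaves.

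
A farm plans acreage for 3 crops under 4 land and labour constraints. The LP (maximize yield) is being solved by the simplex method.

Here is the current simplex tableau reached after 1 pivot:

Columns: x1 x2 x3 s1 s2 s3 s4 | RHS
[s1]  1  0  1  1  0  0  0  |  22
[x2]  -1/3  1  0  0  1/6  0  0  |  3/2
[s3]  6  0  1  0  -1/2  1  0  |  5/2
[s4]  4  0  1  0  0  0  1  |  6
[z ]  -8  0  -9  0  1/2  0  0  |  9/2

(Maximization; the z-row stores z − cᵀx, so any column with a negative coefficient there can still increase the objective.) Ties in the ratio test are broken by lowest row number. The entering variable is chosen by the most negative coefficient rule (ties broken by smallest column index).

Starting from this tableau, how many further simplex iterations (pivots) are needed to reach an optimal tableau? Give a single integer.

2

pivot: x3 in, s3 out → z = 27
pivot: s2 in, s4 out → z = 55
No improving column remains; optimal.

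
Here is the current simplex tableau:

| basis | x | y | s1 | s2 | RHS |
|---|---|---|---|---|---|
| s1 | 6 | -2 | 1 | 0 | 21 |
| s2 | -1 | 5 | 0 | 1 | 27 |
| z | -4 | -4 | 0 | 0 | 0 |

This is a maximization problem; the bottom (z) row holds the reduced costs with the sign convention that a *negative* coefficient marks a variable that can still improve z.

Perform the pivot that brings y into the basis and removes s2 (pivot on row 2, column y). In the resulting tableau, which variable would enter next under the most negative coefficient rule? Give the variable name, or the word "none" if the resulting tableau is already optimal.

Pivot element 5. New z-row = old z-row − (-4)·(row 2/5).
Updated z-row coefficients: x: -24/5, y: 0, s1: 0, s2: 4/5.
The most negative is -24/5 in column x, so x would enter next.

x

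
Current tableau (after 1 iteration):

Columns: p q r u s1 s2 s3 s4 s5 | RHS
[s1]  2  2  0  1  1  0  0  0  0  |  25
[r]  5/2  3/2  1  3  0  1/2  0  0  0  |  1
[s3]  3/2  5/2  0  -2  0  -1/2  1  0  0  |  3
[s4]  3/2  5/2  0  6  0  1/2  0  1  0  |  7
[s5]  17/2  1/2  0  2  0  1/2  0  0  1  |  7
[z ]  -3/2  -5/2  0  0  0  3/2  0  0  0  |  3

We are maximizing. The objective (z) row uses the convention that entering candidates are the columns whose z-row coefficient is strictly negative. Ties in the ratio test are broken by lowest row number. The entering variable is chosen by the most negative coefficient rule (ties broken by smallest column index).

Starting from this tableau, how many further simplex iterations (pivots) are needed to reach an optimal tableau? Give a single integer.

1

pivot: q in, r out → z = 14/3
No improving column remains; optimal.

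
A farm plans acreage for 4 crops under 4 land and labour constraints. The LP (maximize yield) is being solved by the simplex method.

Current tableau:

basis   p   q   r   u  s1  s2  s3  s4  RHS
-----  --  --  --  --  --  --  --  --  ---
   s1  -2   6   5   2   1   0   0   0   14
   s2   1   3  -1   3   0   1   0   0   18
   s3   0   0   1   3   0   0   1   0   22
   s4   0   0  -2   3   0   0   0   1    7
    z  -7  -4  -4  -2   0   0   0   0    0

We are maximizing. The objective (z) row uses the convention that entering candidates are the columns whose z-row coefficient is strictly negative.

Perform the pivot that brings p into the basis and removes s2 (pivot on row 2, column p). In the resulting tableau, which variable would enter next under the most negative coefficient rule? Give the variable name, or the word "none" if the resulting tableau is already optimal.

Pivot element 1. New z-row = old z-row − (-7)·(row 2/1).
Updated z-row coefficients: p: 0, q: 17, r: -11, u: 19, s1: 0, s2: 7, s3: 0, s4: 0.
The most negative is -11 in column r, so r would enter next.

r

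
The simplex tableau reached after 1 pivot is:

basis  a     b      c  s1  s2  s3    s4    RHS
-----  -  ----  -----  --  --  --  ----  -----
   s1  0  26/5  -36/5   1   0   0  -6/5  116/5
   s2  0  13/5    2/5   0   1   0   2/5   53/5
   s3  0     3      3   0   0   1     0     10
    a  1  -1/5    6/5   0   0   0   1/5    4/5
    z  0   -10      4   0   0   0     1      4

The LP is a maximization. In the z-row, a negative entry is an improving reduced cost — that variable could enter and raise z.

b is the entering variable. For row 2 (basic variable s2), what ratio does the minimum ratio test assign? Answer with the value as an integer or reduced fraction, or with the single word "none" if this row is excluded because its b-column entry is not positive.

Ratio = RHS / (b entry) = (53/5) / (13/5) = 53/13.

53/13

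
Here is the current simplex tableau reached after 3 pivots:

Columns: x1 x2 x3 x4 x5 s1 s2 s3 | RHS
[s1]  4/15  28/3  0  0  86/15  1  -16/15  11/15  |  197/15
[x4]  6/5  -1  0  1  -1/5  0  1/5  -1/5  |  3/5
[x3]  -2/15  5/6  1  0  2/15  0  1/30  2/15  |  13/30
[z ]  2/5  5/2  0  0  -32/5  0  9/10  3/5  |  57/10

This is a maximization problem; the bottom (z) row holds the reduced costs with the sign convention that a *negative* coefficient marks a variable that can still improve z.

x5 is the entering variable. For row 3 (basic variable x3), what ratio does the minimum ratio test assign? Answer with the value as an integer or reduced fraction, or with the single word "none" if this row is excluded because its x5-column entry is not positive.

13/4

Ratio = RHS / (x5 entry) = (13/30) / (2/15) = 13/4.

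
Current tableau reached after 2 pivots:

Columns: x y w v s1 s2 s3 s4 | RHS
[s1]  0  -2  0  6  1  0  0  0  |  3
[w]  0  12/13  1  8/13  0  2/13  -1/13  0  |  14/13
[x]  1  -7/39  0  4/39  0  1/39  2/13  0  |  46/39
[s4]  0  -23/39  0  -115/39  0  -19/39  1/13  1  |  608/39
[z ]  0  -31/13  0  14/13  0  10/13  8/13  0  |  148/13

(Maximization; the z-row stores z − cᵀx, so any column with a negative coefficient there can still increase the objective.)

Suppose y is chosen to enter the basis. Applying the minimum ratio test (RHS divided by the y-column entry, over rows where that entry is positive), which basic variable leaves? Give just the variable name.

Ratios: row 1 (s1): entry -2 ≤ 0, skip; row 2 (w): (14/13)/(12/13) = 7/6; row 3 (x): entry -7/39 ≤ 0, skip; row 4 (s4): entry -23/39 ≤ 0, skip.
Minimum ratio 7/6 is in the w row, so w leaves.

w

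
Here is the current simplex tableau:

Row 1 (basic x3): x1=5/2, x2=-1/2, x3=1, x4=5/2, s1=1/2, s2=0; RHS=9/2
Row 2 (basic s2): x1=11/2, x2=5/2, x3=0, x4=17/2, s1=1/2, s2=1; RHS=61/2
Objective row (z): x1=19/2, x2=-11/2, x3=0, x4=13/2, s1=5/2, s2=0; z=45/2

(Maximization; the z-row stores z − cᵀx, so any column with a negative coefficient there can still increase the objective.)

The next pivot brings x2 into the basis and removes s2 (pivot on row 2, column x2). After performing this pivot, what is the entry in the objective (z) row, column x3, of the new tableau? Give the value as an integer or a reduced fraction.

0

Pivot element is row 2, column x2: 5/2.
Normalize row 2: new (row 2, x3) = 0/(5/2) = 0.
z-row ← z-row − (-11/2)·(new row 2): 0 − (-11/2)·0 = 0.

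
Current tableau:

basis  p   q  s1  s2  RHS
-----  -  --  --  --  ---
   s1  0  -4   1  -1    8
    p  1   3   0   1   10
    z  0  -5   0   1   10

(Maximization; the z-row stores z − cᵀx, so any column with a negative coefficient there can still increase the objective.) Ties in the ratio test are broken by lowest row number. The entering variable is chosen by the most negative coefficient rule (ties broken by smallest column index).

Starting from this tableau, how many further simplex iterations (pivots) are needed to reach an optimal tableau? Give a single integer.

pivot: q in, p out → z = 80/3
No improving column remains; optimal.

1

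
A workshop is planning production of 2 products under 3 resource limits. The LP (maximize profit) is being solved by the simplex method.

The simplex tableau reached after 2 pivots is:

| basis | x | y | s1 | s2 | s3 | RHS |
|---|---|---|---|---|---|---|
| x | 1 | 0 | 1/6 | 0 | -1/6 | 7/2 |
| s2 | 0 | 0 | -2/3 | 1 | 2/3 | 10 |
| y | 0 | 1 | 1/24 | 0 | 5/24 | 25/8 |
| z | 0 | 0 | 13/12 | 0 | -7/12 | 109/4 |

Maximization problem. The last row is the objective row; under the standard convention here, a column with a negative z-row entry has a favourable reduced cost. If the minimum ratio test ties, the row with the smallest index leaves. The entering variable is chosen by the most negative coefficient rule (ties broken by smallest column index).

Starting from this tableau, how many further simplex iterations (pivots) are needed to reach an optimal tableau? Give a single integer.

1

pivot: s3 in, s2 out → z = 36
No improving column remains; optimal.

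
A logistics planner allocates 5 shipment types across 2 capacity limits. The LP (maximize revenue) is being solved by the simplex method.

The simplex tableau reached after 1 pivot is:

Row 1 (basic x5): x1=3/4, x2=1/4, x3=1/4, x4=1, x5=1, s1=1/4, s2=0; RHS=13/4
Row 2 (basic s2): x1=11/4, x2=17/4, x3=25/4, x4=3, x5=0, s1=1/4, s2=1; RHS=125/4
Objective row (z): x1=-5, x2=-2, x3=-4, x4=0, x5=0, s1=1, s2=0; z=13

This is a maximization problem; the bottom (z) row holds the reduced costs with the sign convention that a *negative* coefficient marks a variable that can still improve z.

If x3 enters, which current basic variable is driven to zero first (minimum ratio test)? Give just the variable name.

s2

Ratios: row 1 (x5): (13/4)/(1/4) = 13; row 2 (s2): (125/4)/(25/4) = 5.
Minimum ratio 5 is in the s2 row, so s2 leaves.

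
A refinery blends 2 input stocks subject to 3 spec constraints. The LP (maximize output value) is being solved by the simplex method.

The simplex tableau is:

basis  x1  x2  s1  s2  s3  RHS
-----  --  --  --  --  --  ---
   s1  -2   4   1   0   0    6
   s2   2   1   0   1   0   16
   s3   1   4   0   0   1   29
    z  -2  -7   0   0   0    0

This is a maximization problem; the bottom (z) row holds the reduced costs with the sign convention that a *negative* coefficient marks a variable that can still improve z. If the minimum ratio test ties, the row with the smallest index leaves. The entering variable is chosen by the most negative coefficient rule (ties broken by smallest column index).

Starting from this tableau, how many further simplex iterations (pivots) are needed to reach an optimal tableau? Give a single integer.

pivot: x2 in, s1 out → z = 21/2
pivot: x1 in, s2 out → z = 212/5
No improving column remains; optimal.

2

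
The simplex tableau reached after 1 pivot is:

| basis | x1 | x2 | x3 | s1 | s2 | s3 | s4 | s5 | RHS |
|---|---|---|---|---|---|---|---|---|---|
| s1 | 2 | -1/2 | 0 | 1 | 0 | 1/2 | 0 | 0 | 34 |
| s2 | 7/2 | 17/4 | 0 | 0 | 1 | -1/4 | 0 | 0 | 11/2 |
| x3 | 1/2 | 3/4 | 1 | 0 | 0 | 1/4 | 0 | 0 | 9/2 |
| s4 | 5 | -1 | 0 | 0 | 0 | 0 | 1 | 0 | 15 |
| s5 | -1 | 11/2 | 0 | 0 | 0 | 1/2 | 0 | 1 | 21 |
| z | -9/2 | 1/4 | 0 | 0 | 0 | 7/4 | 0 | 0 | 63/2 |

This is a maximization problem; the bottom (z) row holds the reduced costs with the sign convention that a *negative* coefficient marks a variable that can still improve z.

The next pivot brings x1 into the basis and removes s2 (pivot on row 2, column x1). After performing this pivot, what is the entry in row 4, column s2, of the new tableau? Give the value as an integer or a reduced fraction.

Pivot element is row 2, column x1: 7/2.
Normalize row 2: new (row 2, s2) = 1/(7/2) = 2/7.
row 4 ← row 4 − 5·(new row 2): 0 − 5·(2/7) = -10/7.

-10/7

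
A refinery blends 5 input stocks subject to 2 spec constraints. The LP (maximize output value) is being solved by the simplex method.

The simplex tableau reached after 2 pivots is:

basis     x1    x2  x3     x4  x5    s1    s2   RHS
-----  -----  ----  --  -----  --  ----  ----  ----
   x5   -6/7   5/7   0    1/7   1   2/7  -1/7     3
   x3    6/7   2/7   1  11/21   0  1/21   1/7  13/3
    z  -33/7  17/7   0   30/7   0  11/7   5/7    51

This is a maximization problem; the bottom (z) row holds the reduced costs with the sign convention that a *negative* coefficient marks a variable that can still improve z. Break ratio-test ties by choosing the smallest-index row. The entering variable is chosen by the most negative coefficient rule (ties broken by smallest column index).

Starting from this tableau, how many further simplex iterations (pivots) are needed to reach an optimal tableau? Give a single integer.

pivot: x1 in, x3 out → z = 449/6
No improving column remains; optimal.

1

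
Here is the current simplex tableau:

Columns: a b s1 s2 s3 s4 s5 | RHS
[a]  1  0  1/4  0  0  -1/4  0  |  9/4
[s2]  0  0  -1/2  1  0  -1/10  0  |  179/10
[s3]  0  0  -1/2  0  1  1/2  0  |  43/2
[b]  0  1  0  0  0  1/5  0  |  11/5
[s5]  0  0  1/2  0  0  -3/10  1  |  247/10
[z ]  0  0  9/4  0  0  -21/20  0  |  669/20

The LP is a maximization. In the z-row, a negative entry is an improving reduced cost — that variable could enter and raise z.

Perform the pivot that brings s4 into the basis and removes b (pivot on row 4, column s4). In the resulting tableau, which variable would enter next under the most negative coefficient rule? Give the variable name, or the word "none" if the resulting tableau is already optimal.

none

Pivot element 1/5. New z-row = old z-row − (-21/20)·(row 4/(1/5)).
Updated z-row coefficients: a: 0, b: 21/4, s1: 9/4, s2: 0, s3: 0, s4: 0, s5: 0.
No coefficient is strictly negative; the tableau after this pivot is optimal.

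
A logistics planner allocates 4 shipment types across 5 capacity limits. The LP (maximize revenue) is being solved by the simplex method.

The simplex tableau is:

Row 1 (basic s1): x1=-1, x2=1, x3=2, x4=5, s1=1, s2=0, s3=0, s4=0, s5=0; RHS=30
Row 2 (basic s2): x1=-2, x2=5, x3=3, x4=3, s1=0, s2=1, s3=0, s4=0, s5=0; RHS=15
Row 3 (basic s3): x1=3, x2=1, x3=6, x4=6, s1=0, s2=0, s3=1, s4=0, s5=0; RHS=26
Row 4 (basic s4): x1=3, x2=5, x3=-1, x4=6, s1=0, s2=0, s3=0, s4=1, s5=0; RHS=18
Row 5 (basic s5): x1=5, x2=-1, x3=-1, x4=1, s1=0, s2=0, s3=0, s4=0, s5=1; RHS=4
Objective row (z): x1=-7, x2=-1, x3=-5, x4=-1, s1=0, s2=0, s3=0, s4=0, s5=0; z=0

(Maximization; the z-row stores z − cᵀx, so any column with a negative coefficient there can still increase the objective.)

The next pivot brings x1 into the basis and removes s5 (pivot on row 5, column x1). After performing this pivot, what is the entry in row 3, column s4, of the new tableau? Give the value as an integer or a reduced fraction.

0

Pivot element is row 5, column x1: 5.
Normalize row 5: new (row 5, s4) = 0/5 = 0.
row 3 ← row 3 − 3·(new row 5): 0 − 3·0 = 0.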